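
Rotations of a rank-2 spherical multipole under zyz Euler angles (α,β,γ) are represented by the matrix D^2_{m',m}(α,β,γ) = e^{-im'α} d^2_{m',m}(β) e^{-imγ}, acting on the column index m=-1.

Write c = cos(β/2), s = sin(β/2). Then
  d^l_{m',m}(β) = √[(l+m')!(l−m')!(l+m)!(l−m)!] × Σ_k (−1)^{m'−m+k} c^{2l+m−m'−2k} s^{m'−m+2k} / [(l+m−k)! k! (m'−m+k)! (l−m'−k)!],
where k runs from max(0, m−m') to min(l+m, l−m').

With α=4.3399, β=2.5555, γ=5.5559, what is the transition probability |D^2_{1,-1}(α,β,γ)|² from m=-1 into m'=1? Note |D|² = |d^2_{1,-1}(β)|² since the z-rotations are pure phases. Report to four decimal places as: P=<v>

P=0.3729

Split into d^2_{1,-1}(β=2.5555) × two z-phases.
With c≡cos(β/2)=0.288870 and s≡sin(β/2)=0.957368, N=[6·1·1·6]^{1/2}=6.000000
The bounds max(0,m−m')=0 and min(l+m,l−m')=1 give 2 terms
  k=0: (−1)^2·6.0000/(2)·0.2889^2·0.9574^2 = +0.229448
  k=1: (−1)^3·6.0000/(6)·0.2889^0·0.9574^4 = -0.840071
d^2_{1,-1}(2.5555) = +0.229448 -0.840071 = -0.610623
|D^2_{1,-1}|² = |d^2_{1,-1}(β)|² = (-0.610623)² = 0.372861 (the z-rotation phases have unit modulus)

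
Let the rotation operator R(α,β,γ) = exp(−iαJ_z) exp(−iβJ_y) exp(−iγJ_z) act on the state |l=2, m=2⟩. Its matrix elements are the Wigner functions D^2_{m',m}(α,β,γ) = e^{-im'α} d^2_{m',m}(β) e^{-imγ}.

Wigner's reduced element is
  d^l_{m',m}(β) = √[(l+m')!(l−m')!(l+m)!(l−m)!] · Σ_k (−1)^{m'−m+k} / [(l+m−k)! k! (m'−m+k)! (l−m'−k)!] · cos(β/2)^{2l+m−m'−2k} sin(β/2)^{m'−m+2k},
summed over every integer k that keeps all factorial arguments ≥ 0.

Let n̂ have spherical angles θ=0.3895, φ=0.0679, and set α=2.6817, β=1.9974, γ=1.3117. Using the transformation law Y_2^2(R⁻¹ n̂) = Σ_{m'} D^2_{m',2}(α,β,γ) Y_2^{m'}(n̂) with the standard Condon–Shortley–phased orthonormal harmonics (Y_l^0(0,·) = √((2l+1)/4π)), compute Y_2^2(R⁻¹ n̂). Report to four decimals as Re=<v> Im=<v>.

Re=-0.1035 Im=-0.1792

Need the full column D^2_{m',2} for m'=−2..2 at α=2.6817, β=1.9974, γ=1.3117.
cos(β/2)=0.541396, sin(β/2)=0.840768
d^2_{-2,2}: single k=4 term ⇒ +0.499694;  D = -0.459938+0.195323i
d^2_{-1,2}: single k=3 term ⇒ +0.643536;  D = +0.642443+0.037497i
d^2_{0,2}: single k=2 term ⇒ +0.507525;  D = -0.440895-0.251383i
d^2_{1,2}: single k=1 term ⇒ +0.266840;  D = +0.149060+0.221325i
d^2_{2,2}: single k=0 term ⇒ +0.085913;  D = -0.011377-0.085156i
Y_2^{m'}(θ=0.3895,φ=0.0679) and Σ D·Y over m':
  (-0.4599+0.1953i)·(+0.0552-0.0075i)  (+0.6424+0.0375i)·(+0.2708-0.0184i)  (-0.4409-0.2514i)·(+0.4944+0.0000i)  (+0.1491+0.2213i)·(-0.2708-0.0184i)  (-0.0114-0.0852i)·(+0.0552+0.0075i)
Y_2^2(R⁻¹ n̂) = -0.103499-0.179157i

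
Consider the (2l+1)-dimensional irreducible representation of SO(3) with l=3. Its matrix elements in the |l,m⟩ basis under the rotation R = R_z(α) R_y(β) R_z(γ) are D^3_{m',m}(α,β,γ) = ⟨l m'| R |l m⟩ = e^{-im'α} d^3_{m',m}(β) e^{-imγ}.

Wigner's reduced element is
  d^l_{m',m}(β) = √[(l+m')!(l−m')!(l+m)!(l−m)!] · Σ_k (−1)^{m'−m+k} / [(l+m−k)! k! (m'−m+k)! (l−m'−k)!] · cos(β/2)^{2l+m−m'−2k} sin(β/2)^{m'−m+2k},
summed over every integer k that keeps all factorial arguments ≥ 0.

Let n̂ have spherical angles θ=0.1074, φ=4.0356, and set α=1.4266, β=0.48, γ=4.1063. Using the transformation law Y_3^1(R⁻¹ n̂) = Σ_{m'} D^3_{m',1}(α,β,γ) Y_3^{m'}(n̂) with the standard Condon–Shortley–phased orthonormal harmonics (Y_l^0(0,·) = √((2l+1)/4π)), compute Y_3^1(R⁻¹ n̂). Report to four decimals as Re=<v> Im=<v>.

Re=-0.2147 Im=0.3876

Need the full column D^3_{m',1} for m'=−3..3 at α=1.4266, β=0.48, γ=4.1063.
cos(β/2)=0.971338, sin(β/2)=0.237703
d^3_{-3,1}: single k=4 term ⇒ +0.011666;  D = +0.011491+0.002014i
d^3_{-2,1}: k∈[3..4] ⇒ +0.077847 -0.002331 = +0.075516;  D = +0.023590-0.071737i
d^3_{-1,1}: k∈[2..4] ⇒ +0.301787 -0.024097 +0.000180 = +0.277870;  D = -0.248752-0.123831i
d^3_{0,1}: k∈[1..3] ⇒ +0.711994 -0.127916 +0.002553 = +0.586632;  D = -0.334179+0.482142i
d^3_{1,1}: k∈[0..2] ⇒ +0.839890 -0.402383 +0.018073 = +0.455580;  D = +0.333254+0.310636i
d^3_{2,1}: k∈[0..1] ⇒ -0.649959 +0.077847 = -0.572112;  D = -0.446181+0.358098i
d^3_{3,1}: single k=0 term ⇒ +0.194803;  D = -0.098835-0.167868i
Y_3^{m'}(θ=0.1074,φ=4.0356) and Σ D·Y over m':
  (+0.0115+0.0020i)·(+0.0005+0.0002i)  (+0.0236-0.0717i)·(-0.0025-0.0114i)  (-0.2488-0.1238i)·(-0.0855+0.1065i)  (-0.3342+0.4821i)·(+0.7207+0.0000i)  (+0.3333+0.3106i)·(+0.0855+0.1065i)  (-0.4462+0.3581i)·(-0.0025+0.0114i)  (-0.0988-0.1679i)·(-0.0005+0.0002i)
Y_3^1(R⁻¹ n̂) = -0.214709+0.387641i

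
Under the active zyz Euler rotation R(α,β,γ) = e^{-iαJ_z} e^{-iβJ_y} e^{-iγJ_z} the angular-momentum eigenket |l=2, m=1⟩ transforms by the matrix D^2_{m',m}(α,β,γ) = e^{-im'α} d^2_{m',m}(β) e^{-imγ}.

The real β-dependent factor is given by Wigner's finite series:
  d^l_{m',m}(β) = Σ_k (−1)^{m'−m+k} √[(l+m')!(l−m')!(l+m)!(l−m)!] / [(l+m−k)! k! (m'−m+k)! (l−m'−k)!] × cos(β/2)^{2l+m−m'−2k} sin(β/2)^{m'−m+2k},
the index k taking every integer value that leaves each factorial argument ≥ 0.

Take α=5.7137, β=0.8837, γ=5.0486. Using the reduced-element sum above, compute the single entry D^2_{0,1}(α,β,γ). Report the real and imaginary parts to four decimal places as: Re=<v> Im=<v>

Re=0.1981 Im=0.5670

First d^2_{0,1}(β=0.8837), then the phase factors e^{-i(0)α} and e^{-i(1)γ}:
With c≡cos(β/2)=0.903962 and s≡sin(β/2)=0.427613, N=[2·2·6·1]^{1/2}=4.898979
k∈{1,2} keeps every argument non-negative
  k=1: (−1)^0·4.8990/(2)·0.9040^3·0.4276^1 = +0.773707
  k=2: (−1)^1·4.8990/(2)·0.9040^1·0.4276^3 = -0.173132
d^2_{0,1}(0.8837) = +0.773707 -0.173132 = +0.600575
D = (+1.000000+0.000000i)·(+0.600575)·(+0.329913+0.944011i) = +0.198137+0.566950i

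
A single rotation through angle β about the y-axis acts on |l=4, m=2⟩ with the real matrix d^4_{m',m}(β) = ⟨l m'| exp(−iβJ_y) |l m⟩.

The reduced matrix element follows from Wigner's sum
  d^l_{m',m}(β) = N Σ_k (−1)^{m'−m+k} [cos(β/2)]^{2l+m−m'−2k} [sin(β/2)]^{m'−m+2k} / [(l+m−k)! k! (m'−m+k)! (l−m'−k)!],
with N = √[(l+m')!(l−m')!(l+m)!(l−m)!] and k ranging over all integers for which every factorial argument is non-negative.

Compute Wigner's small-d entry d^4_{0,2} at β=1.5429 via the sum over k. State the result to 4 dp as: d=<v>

d=-0.3928

d^4_{0,2}(β=1.5429) via Wigner's sum:
Half-angle: c=0.716901, s=0.697175. N=√(24·24·720·2)=910.735966
The bounds max(0,m−m')=2 and min(l+m,l−m')=4 give 3 terms
  k=2: (−1)^0·910.7360/(96)·0.7169^6·0.6972^2 = +0.625978
  k=3: (−1)^1·910.7360/(36)·0.7169^4·0.6972^4 = -1.578680
  k=4: (−1)^2·910.7360/(96)·0.7169^2·0.6972^6 = +0.559876
d^4_{0,2}(1.5429) = +0.625978 -1.578680 +0.559876 = -0.392826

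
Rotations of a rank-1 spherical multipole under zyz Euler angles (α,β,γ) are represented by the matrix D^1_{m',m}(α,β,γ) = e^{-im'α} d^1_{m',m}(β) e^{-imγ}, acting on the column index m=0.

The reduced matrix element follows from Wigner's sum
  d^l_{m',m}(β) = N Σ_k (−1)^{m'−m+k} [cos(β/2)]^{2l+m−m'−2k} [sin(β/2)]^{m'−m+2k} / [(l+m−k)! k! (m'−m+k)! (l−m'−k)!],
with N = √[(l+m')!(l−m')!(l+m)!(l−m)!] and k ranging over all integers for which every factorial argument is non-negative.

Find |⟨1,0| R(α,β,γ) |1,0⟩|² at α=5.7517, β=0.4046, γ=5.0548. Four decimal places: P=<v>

P=0.8450

D^1_{0,0}(5.7517,0.4046,5.0548) = e^{-i·0·5.7517}·d^1_{0,0}(0.4046)·e^{-i·0·5.0548}. Compute d first:
Half-angle: c=0.979607, s=0.200923. N=√(1·1·1·1)=1.000000
k: max(0,(0)−(0))=0 … min(1+(0),1−(0))=1
  k=0: (−1)^0·1.0000/(1)·0.9796^2·0.2009^0 = +0.959630
  k=1: (−1)^1·1.0000/(1)·0.9796^0·0.2009^2 = -0.040370
d^1_{0,0}(0.4046) = +0.959630 -0.040370 = +0.919260
|D^1_{0,0}|² = |d^1_{0,0}(β)|² = (+0.919260)² = 0.845039 (the z-rotation phases have unit modulus)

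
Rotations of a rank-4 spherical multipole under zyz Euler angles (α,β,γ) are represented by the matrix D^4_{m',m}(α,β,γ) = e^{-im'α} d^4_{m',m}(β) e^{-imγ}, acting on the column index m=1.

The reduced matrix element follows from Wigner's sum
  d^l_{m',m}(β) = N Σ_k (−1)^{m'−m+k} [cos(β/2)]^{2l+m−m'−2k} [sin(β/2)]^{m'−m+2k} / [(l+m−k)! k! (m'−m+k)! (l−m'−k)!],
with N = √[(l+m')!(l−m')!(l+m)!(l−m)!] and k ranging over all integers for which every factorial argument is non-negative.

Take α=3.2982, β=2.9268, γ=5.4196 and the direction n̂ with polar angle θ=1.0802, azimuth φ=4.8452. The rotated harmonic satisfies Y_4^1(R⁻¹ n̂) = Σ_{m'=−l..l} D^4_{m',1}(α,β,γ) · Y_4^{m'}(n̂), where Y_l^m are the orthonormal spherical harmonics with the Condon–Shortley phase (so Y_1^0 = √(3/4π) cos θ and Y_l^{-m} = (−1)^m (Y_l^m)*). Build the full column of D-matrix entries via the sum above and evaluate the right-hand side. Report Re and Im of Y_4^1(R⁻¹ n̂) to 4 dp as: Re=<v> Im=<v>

Need the full column D^4_{m',1} for m'=−4..4 at α=3.2982, β=2.9268, γ=5.4196.
cos(β/2)=0.107190, sin(β/2)=0.994239
d^4_{-4,1}: single k=5 term ⇒ +0.008954;  D = +0.000723+0.008925i
d^4_{-3,1}: k∈[4..5] ⇒ +0.001706 -0.088089 = -0.086383;  D = +0.020314+0.083960i
d^4_{-2,1}: k∈[3..5] ⇒ +0.000197 -0.025382 +0.436742 = +0.411557;  D = +0.157989+0.380024i
d^4_{-1,1}: k∈[2..5] ⇒ +0.000015 -0.003870 +0.166473 -0.954827 = -0.792209;  D = +0.414485+0.675128i
d^4_{0,1}: k∈[1..4] ⇒ +0.000001 -0.000373 +0.032106 -0.460366 = -0.428633;  D = -0.278490-0.325837i
d^4_{1,1}: k∈[0..3] ⇒ +0.000000 -0.000022 +0.003870 -0.110982 = -0.107134;  D = +0.081457+0.069588i
d^4_{2,1}: k∈[0..2] ⇒ -0.000001 +0.000295 -0.016921 = -0.016627;  D = -0.014172-0.008696i
d^4_{3,1}: k∈[0..1] ⇒ +0.000012 -0.001706 = -0.001695;  D = +0.001565+0.000650i
d^4_{4,1}: single k=0 term ⇒ -0.000104;  D = -0.000101-0.000024i
Y_4^{m'}(θ=1.0802,φ=4.8452) and Σ D·Y over m':
  (+0.0007+0.0089i)·(+0.2310-0.1357i)  (+0.0203+0.0840i)·(-0.1570-0.3730i)  (+0.1580+0.3800i)·(-0.1391+0.0378i)  (+0.4145+0.6751i)·(-0.0376-0.2818i)  (-0.2785-0.3258i)·(-0.2047+0.0000i)  (+0.0815+0.0696i)·(+0.0376-0.2818i)  (-0.0142-0.0087i)·(-0.1391-0.0378i)  (+0.0016+0.0007i)·(+0.1570-0.3730i)  (-0.0001-0.0000i)·(+0.2310+0.1357i)
Y_4^1(R⁻¹ n̂) = +0.249589-0.160304i

Re=0.2496 Im=-0.1603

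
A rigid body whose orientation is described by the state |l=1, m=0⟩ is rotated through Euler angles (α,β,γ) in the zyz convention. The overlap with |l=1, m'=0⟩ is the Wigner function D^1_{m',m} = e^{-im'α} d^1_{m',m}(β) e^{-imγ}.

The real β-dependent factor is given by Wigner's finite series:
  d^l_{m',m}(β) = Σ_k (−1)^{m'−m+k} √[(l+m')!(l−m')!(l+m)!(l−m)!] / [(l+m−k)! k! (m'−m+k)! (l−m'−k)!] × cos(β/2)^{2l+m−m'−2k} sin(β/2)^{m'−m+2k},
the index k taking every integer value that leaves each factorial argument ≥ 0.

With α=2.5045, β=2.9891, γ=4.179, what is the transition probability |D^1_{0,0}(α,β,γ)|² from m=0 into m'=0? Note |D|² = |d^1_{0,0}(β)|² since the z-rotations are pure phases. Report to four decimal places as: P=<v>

Split into d^1_{0,0}(β=2.9891) × two z-phases.
c=cos(2.9891/2)=0.076172, s=sin(2.9891/2)=0.997095; N=√[1·1·1·1]=1.000000
Admissible k: 0..1 (factorial args all ≥0)
  k=0: (−1)^0·1.0000/(1)·0.0762^2·0.9971^0 = +0.005802
  k=1: (−1)^1·1.0000/(1)·0.0762^0·0.9971^2 = -0.994198
d^1_{0,0}(2.9891) = +0.005802 -0.994198 = -0.988396
|D^1_{0,0}|² = |d^1_{0,0}(β)|² = (-0.988396)² = 0.976926 (the z-rotation phases have unit modulus)

P=0.9769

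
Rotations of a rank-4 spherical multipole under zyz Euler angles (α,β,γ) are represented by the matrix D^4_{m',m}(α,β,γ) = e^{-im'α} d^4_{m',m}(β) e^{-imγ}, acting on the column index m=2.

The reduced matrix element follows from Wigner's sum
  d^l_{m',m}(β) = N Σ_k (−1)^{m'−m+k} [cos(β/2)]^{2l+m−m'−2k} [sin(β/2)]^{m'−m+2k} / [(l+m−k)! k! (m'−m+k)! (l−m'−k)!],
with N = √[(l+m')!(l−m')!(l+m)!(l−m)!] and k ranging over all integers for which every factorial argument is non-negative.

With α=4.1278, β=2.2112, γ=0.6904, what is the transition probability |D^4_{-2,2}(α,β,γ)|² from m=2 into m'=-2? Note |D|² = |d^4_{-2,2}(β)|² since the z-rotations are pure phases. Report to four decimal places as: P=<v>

P=0.1901

First d^4_{-2,2}(β=2.2112), then the phase factors e^{-i(-2)α} and e^{-i(2)γ}:
c=cos(2.2112/2)=0.448598, s=sin(2.2112/2)=0.893734; N=√[2·720·720·2]=1440.000000
k∈{4,5,6} keeps every argument non-negative
  k=4: (−1)^0·1440.0000/(96)·0.4486^4·0.8937^4 = +0.387573
  k=5: (−1)^1·1440.0000/(120)·0.4486^2·0.8937^6 = -1.230679
  k=6: (−1)^2·1440.0000/(1440)·0.4486^0·0.8937^8 = +0.407066
d^4_{-2,2}(2.2112) = +0.387573 -1.230679 +0.407066 = -0.436040
|D^4_{-2,2}|² = |d^4_{-2,2}(β)|² = (-0.436040)² = 0.190131 (the z-rotation phases have unit modulus)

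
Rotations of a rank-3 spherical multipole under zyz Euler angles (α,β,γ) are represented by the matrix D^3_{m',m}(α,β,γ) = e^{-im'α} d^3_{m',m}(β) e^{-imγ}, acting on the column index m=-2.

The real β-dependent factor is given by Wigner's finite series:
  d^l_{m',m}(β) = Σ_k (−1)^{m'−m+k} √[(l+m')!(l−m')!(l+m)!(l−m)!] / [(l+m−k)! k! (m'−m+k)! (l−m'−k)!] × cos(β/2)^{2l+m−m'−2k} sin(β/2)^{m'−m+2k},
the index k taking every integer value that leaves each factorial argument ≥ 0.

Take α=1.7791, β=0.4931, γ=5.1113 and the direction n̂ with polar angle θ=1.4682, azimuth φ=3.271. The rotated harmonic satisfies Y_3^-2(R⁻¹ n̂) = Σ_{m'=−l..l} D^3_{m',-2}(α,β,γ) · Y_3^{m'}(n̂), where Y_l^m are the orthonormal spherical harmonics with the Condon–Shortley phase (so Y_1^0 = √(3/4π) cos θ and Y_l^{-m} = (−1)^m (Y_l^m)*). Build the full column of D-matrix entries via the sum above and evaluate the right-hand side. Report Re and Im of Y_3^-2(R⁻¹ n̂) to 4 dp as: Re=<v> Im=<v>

Re=0.0855 Im=0.0953

Need the full column D^3_{m',-2} for m'=−3..3 at α=1.7791, β=0.4931, γ=5.1113.
cos(β/2)=0.969760, sin(β/2)=0.244060
d^3_{-3,-2}: single k=1 term ⇒ +0.512736;  D = -0.507126+0.075640i
d^3_{-2,-2}: k∈[0..1] ⇒ +0.831737 -0.263402 = +0.568335;  D = +0.198276+0.532627i
d^3_{-1,-2}: k∈[0..1] ⇒ -0.661939 +0.083852 = -0.578087;  D = -0.488348+0.309356i
d^3_{0,-2}: k∈[0..1] ⇒ +0.288543 -0.018276 = +0.270267;  D = -0.188719-0.193467i
d^3_{1,-2}: k∈[0..1] ⇒ -0.083852 +0.002655 = -0.081196;  D = +0.045142-0.067491i
d^3_{2,-2}: k∈[0..1] ⇒ +0.016683 -0.000211 = +0.016472;  D = +0.015290+0.006128i
d^3_{3,-2}: single k=0 term ⇒ -0.002057;  D = -0.000354+0.002026i
Y_3^{m'}(θ=1.4682,φ=3.271) and Σ D·Y over m':
  (-0.5071+0.0756i)·(-0.3801+0.1555i)  (+0.1983+0.5326i)·(+0.1001-0.0265i)  (-0.4883+0.3094i)·(+0.3021-0.0393i)  (-0.1887-0.1935i)·(-0.1127+0.0000i)  (+0.0451-0.0675i)·(-0.3021-0.0393i)  (+0.0153+0.0061i)·(+0.1001+0.0265i)  (-0.0004+0.0020i)·(+0.3801+0.1555i)
Y_3^-2(R⁻¹ n̂) = +0.085511+0.095269i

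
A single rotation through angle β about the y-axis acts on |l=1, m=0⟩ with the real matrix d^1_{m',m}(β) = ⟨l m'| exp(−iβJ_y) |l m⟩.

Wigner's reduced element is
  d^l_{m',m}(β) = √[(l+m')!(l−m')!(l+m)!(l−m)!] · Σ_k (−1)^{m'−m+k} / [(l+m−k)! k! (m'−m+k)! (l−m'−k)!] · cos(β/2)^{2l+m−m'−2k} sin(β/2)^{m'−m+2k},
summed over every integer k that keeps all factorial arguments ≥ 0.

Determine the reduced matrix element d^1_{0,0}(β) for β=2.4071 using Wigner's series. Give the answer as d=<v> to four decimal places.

d=-0.7422

d^1_{0,0}(β=2.4071) via Wigner's sum:
Half-angle: c=0.359047, s=0.933320. N=√(1·1·1·1)=1.000000
The bounds max(0,m−m')=0 and min(l+m,l−m')=1 give 2 terms
  k=0: (−1)^0·1.0000/(1)·0.3590^2·0.9333^0 = +0.128915
  k=1: (−1)^1·1.0000/(1)·0.3590^0·0.9333^2 = -0.871085
d^1_{0,0}(2.4071) = +0.128915 -0.871085 = -0.742171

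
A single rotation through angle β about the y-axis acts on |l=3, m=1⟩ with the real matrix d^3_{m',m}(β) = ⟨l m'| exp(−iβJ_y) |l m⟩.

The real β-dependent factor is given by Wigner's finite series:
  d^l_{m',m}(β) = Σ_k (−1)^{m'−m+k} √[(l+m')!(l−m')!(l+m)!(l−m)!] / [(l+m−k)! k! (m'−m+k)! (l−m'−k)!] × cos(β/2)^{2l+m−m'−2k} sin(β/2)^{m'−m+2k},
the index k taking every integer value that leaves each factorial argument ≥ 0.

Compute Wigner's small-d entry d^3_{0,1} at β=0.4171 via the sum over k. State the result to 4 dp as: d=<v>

d=0.5577

d^3_{0,1}(β=0.4171) via Wigner's sum:
With c≡cos(β/2)=0.978332 and s≡sin(β/2)=0.207042, N=[6·6·24·2]^{1/2}=41.569219
k∈{1,2,3} keeps every argument non-negative
  k=1: (−1)^0·41.5692/(12)·0.9783^5·0.2070^1 = +0.642806
  k=2: (−1)^1·41.5692/(4)·0.9783^3·0.2070^3 = -0.086366
  k=3: (−1)^2·41.5692/(12)·0.9783^1·0.2070^5 = +0.001289
d^3_{0,1}(0.4171) = +0.642806 -0.086366 +0.001289 = +0.557729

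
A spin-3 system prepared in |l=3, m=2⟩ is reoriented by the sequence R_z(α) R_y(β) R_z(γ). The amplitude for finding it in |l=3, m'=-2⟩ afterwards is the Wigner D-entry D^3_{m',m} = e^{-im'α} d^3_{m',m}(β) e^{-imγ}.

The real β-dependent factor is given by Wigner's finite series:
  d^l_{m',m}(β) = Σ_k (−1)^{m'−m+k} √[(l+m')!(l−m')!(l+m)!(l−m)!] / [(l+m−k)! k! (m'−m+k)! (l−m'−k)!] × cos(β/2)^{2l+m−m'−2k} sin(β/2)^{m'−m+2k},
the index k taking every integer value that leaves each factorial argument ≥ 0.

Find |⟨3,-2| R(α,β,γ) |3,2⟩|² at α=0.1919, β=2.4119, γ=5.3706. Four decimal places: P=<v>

P=0.0323

Split into d^3_{-2,2}(β=2.4119) × two z-phases.
c=cos(2.4119/2)=0.356806, s=sin(2.4119/2)=0.934179; N=√[1·120·120·1]=120.000000
k: max(0,(2)−(-2))=4 … min(3+(2),3−(-2))=5
  k=4: (−1)^0·120.0000/(24)·0.3568^2·0.9342^4 = +0.484790
  k=5: (−1)^1·120.0000/(120)·0.3568^0·0.9342^6 = -0.664629
d^3_{-2,2}(2.4119) = +0.484790 -0.664629 = -0.179840
|D^3_{-2,2}|² = |d^3_{-2,2}(β)|² = (-0.179840)² = 0.032342 (the z-rotation phases have unit modulus)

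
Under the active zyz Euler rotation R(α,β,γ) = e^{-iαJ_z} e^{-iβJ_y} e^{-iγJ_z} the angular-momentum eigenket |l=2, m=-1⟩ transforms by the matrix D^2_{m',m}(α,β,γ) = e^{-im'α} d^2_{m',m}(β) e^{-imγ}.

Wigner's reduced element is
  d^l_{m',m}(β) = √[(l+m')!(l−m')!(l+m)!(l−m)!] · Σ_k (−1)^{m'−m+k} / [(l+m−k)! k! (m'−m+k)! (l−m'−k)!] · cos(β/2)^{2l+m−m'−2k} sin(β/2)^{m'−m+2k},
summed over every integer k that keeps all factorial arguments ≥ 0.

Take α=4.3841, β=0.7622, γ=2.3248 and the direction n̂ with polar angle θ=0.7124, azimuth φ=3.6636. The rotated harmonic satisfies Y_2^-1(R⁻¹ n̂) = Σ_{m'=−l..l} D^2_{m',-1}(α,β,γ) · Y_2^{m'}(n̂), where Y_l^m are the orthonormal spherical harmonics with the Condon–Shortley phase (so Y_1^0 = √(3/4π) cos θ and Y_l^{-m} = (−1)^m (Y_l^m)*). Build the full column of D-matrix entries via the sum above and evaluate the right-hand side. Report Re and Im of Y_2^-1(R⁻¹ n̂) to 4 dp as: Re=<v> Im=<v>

Need the full column D^2_{m',-1} for m'=−2..2 at α=4.3841, β=0.7622, γ=2.3248.
cos(β/2)=0.928256, sin(β/2)=0.371942
d^2_{-2,-1}: single k=1 term ⇒ +0.594988;  D = +0.057875-0.592167i
d^2_{-1,-1}: k∈[0..1] ⇒ +0.742457 -0.357608 = +0.384849;  D = +0.350499+0.158932i
d^2_{0,-1}: k∈[0..1] ⇒ -0.728709 +0.116995 = -0.611713;  D = +0.418756-0.445911i
d^2_{1,-1}: k∈[0..1] ⇒ +0.357608 -0.019138 = +0.338469;  D = -0.158845-0.298881i
d^2_{2,-1}: single k=0 term ⇒ -0.095526;  D = -0.094303+0.015239i
Y_2^{m'}(θ=0.7124,φ=3.6636) and Σ D·Y over m':
  (+0.0579-0.5922i)·(+0.0830-0.1427i)  (+0.3505+0.1589i)·(-0.3313+0.1906i)  (+0.4188-0.4459i)·(+0.2265+0.0000i)  (-0.1588-0.2989i)·(+0.3313+0.1906i)  (-0.0943+0.0152i)·(+0.0830+0.1427i)
Y_2^-1(R⁻¹ n̂) = -0.136883-0.285726i

Re=-0.1369 Im=-0.2857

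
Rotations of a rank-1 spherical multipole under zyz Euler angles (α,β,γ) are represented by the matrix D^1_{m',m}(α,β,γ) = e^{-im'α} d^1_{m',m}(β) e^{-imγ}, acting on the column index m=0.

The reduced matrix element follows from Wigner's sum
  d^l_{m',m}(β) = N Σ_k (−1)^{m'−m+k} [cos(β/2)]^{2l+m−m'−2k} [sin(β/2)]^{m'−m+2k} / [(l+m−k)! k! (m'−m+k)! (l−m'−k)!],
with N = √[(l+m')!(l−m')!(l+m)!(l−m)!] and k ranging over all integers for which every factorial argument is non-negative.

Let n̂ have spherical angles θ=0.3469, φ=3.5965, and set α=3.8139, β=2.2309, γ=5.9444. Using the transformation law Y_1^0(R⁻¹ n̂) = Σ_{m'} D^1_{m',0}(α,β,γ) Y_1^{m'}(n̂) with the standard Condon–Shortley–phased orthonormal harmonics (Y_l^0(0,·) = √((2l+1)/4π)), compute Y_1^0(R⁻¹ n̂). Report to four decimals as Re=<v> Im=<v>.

Re=-0.1536 Im=0.0000

Need the full column D^1_{m',0} for m'=−1..1 at α=3.8139, β=2.2309, γ=5.9444.
cos(β/2)=0.439773, sin(β/2)=0.898109
d^1_{-1,0}: single k=1 term ⇒ +0.558564;  D = -0.437013-0.347870i
d^1_{0,0}: k∈[0..1] ⇒ +0.193401 -0.806599 = -0.613199;  D = -0.613199+0.000000i
d^1_{1,0}: single k=0 term ⇒ -0.558564;  D = +0.437013-0.347870i
Y_1^{m'}(θ=0.3469,φ=3.5965) and Σ D·Y over m':
  (-0.4370-0.3479i)·(-0.1055+0.0516i)  (-0.6132+0.0000i)·(+0.4595+0.0000i)  (+0.4370-0.3479i)·(+0.1055+0.0516i)
Y_1^0(R⁻¹ n̂) = -0.153631+0.000000i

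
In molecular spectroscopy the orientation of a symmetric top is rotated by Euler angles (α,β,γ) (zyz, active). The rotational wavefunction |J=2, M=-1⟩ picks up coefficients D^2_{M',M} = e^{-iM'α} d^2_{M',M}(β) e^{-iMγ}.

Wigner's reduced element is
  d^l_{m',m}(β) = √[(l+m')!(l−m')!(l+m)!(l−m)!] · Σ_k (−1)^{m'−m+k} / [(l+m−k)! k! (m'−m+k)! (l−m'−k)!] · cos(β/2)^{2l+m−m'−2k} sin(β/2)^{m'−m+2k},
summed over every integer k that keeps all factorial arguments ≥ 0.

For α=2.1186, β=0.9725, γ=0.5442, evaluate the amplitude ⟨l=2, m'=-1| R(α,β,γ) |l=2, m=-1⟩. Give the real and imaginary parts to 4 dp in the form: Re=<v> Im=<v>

Split into d^2_{-1,-1}(β=0.9725) × two z-phases.
Half-angle: c=0.884091, s=0.467314. N=√(1·6·1·6)=6.000000
Admissible k: 0..1 (factorial args all ≥0)
  k=0: (−1)^0·6.0000/(6)·0.8841^4·0.4673^0 = +0.610926
  k=1: (−1)^1·6.0000/(2)·0.8841^2·0.4673^2 = -0.512074
d^2_{-1,-1}(0.9725) = +0.610926 -0.512074 = +0.098852
Attach z-rotation phases: D = e^{-i(-1)(2.1186)}·(+0.098852)·e^{-i(-1)(0.5442)} = -0.087736+0.045542i

Re=-0.0877 Im=0.0455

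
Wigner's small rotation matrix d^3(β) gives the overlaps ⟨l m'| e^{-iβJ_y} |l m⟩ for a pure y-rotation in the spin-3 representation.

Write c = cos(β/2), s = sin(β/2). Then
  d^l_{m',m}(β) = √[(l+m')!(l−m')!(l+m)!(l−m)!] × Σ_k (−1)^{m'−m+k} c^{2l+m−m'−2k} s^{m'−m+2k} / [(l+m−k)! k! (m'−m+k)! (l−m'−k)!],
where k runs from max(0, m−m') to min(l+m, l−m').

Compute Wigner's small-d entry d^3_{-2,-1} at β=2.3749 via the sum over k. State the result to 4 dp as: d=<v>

d=-0.2425

d^3_{-2,-1}(β=2.3749) via Wigner's sum:
Half-angle: c=0.374026, s=0.927418. N=√(1·120·2·24)=75.894664
k∈{1,2} keeps every argument non-negative
  k=1: (−1)^0·75.8947/(24)·0.3740^5·0.9274^1 = +0.021468
  k=2: (−1)^1·75.8947/(12)·0.3740^3·0.9274^3 = -0.263975
d^3_{-2,-1}(2.3749) = +0.021468 -0.263975 = -0.242507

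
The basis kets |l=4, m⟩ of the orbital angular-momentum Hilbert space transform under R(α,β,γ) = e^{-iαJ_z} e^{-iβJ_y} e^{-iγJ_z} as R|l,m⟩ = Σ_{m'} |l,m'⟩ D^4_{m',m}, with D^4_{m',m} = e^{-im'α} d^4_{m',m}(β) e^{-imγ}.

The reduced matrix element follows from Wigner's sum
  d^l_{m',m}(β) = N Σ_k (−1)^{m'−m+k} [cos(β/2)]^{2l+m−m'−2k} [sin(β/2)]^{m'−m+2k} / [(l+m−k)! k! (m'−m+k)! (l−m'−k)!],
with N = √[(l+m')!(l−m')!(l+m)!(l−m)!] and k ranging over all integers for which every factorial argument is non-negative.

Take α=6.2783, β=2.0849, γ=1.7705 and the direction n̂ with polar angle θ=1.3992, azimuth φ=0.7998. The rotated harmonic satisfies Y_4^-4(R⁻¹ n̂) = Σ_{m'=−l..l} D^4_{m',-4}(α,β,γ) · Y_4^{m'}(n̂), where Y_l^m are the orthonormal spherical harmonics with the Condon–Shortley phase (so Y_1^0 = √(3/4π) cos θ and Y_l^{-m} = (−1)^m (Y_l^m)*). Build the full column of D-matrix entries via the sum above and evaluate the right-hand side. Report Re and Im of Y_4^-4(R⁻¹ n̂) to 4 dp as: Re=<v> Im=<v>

Re=-0.0063 Im=-0.2416

Need the full column D^4_{m',-4} for m'=−4..4 at α=6.2783, β=2.0849, γ=1.7705.
cos(β/2)=0.504106, sin(β/2)=0.863642
d^4_{-4,-4}: single k=0 term ⇒ +0.004170;  D = +0.002967+0.002931i
d^4_{-3,-4}: single k=0 term ⇒ -0.020208;  D = -0.014307-0.014272i
d^4_{-2,-4}: single k=0 term ⇒ +0.064770;  D = +0.045632+0.045966i
d^4_{-1,-4}: single k=0 term ⇒ -0.156929;  D = -0.110015-0.111908i
d^4_{0,-4}: single k=0 term ⇒ +0.300587;  D = +0.209677+0.215380i
d^4_{1,-4}: single k=0 term ⇒ -0.460604;  D = -0.319681-0.331602i
d^4_{2,-4}: single k=0 term ⇒ +0.557988;  D = +0.385303+0.403599i
d^4_{3,-4}: single k=0 term ⇒ -0.510978;  D = -0.351032-0.371316i
d^4_{4,-4}: single k=0 term ⇒ +0.309506;  D = +0.211524+0.225947i
Y_4^{m'}(θ=1.3992,φ=0.7998) and Σ D·Y over m':
  (+0.0030+0.0029i)·(-0.4164+0.0240i)  (-0.0143-0.0143i)·(-0.1507-0.1382i)  (+0.0456+0.0460i)·(+0.0074+0.2584i)  (-0.1100-0.1119i)·(-0.1551+0.1596i)  (+0.2097+0.2154i)·(+0.2280+0.0000i)  (-0.3197-0.3316i)·(+0.1551+0.1596i)  (+0.3853+0.4036i)·(+0.0074-0.2584i)  (-0.3510-0.3713i)·(+0.1507-0.1382i)  (+0.2115+0.2259i)·(-0.4164-0.0240i)
Y_4^-4(R⁻¹ n̂) = -0.006295-0.241598i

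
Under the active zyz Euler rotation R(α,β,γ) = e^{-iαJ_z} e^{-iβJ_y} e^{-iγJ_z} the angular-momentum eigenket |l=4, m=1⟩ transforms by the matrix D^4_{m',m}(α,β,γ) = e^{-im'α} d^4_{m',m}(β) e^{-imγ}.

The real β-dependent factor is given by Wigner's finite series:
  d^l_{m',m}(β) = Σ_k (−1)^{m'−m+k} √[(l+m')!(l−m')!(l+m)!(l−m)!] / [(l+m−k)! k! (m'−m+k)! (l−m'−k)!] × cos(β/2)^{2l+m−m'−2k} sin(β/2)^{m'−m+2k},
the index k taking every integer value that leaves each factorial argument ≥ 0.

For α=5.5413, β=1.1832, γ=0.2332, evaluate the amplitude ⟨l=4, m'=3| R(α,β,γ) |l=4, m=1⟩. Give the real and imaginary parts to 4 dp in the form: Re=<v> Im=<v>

Re=-0.0818 Im=0.1824

Split into d^4_{3,1}(β=1.1832) × two z-phases.
c=cos(1.1832/2)=0.830049, s=sin(1.1832/2)=0.557690; N=√[5040·1·120·6]=1904.940944
The bounds max(0,m−m')=0 and min(l+m,l−m')=1 give 2 terms
  k=0: (−1)^2·1904.9409/(240)·0.8300^6·0.5577^2 = +0.807383
  k=1: (−1)^3·1904.9409/(144)·0.8300^4·0.5577^4 = -0.607443
d^4_{3,1}(1.1832) = +0.807383 -0.607443 = +0.199939
D = (-0.609048+0.793133i)·(+0.199939)·(+0.972932-0.231092i) = -0.081830+0.182427i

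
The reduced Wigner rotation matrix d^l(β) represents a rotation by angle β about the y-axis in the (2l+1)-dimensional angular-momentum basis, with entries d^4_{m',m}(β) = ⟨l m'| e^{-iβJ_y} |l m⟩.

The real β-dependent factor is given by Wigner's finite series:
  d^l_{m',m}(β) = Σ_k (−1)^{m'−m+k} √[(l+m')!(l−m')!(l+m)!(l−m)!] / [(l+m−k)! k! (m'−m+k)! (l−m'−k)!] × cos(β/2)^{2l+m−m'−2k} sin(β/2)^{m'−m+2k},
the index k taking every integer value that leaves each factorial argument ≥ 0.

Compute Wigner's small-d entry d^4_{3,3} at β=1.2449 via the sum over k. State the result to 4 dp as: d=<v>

d=-0.4945

d^4_{3,3}(β=1.2449) via Wigner's sum:
c=cos(1.2449/2)=0.812452, s=sin(1.2449/2)=0.583027; N=√[5040·1·5040·1]=5040.000000
Admissible k: 0..1 (factorial args all ≥0)
  k=0: (−1)^0·5040.0000/(5040)·0.8125^8·0.5830^0 = +0.189838
  k=1: (−1)^1·5040.0000/(720)·0.8125^6·0.5830^2 = -0.684327
d^4_{3,3}(1.2449) = +0.189838 -0.684327 = -0.494489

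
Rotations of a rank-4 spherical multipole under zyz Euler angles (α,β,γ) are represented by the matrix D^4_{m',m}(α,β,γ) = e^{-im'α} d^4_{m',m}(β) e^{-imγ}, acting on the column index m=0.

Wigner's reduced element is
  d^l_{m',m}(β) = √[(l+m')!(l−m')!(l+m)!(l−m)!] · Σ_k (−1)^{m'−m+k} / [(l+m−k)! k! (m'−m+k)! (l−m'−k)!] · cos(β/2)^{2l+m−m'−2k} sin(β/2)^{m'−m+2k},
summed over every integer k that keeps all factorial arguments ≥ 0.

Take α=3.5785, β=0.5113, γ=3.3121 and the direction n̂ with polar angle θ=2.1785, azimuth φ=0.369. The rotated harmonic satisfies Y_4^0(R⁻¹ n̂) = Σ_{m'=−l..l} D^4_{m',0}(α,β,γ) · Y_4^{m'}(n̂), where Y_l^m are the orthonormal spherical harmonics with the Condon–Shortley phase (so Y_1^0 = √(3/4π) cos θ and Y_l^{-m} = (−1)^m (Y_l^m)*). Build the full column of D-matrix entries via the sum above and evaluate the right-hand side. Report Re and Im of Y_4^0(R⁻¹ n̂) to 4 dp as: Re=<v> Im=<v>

Re=0.1696 Im=0.0000

Need the full column D^4_{m',0} for m'=−4..4 at α=3.5785, β=0.5113, γ=3.3121.
cos(β/2)=0.967499, sin(β/2)=0.252874
d^4_{-4,0}: single k=4 term ⇒ +0.029976;  D = -0.005273+0.029508i
d^4_{-3,0}: k∈[3..4] ⇒ +0.162193 -0.011080 = +0.151113;  D = -0.038859-0.146031i
d^4_{-2,0}: k∈[2..4] ⇒ +0.497547 -0.090638 +0.002322 = +0.409231;  D = +0.262688+0.313791i
d^4_{-1,0}: k∈[1..4] ⇒ +0.897375 -0.367818 +0.025127 -0.000286 = +0.554397;  D = -0.502320-0.234587i
d^4_{0,0}: k∈[0..4] ⇒ +0.767723 -0.839137 +0.128980 -0.003916 +0.000017 = +0.053667;  D = +0.053667+0.000000i
d^4_{1,0}: k∈[0..3] ⇒ -0.897375 +0.367818 -0.025127 +0.000286 = -0.554397;  D = +0.502320-0.234587i
d^4_{2,0}: k∈[0..2] ⇒ +0.497547 -0.090638 +0.002322 = +0.409231;  D = +0.262688-0.313791i
d^4_{3,0}: k∈[0..1] ⇒ -0.162193 +0.011080 = -0.151113;  D = +0.038859-0.146031i
d^4_{4,0}: single k=0 term ⇒ +0.029976;  D = -0.005273-0.029508i
Y_4^{m'}(θ=2.1785,φ=0.369) and Σ D·Y over m':
  (-0.0053+0.0295i)·(+0.0190-0.2001i)  (-0.0389-0.1460i)·(-0.1769+0.3537i)  (+0.2627+0.3138i)·(+0.2139-0.1945i)  (-0.5023-0.2346i)·(+0.1485-0.0574i)  (+0.0537+0.0000i)·(-0.3238+0.0000i)  (+0.5023-0.2346i)·(-0.1485-0.0574i)  (+0.2627-0.3138i)·(+0.2139+0.1945i)  (+0.0389-0.1460i)·(+0.1769+0.3537i)  (-0.0053-0.0295i)·(+0.0190+0.2001i)
Y_4^0(R⁻¹ n̂) = +0.169592+0.000000i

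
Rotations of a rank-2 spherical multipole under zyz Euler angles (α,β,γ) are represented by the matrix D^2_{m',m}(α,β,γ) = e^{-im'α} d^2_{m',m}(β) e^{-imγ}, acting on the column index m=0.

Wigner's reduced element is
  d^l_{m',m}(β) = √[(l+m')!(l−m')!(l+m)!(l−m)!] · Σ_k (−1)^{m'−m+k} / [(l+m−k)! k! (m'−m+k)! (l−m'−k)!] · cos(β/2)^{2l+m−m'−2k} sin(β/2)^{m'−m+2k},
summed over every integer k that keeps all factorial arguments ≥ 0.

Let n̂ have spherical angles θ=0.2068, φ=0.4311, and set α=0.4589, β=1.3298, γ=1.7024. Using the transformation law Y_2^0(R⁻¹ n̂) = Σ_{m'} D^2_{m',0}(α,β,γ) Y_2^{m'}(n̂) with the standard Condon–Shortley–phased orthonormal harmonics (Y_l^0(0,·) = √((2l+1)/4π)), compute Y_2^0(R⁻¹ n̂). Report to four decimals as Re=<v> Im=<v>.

Re=-0.1381 Im=0.0000

Need the full column D^2_{m',0} for m'=−2..2 at α=0.4589, β=1.3298, γ=1.7024.
cos(β/2)=0.786978, sin(β/2)=0.616980
d^2_{-2,0}: single k=2 term ⇒ +0.577490;  D = +0.350865+0.458681i
d^2_{-1,0}: k∈[1..2] ⇒ +0.736607 -0.452744 = +0.283863;  D = +0.254494+0.125740i
d^2_{0,0}: k∈[0..2] ⇒ +0.383576 -0.943036 +0.144906 = -0.414555;  D = -0.414555+0.000000i
d^2_{1,0}: k∈[0..1] ⇒ -0.736607 +0.452744 = -0.283863;  D = -0.254494+0.125740i
d^2_{2,0}: single k=0 term ⇒ +0.577490;  D = +0.350865-0.458681i
Y_2^{m'}(θ=0.2068,φ=0.4311) and Σ D·Y over m':
  (+0.3509+0.4587i)·(+0.0106-0.0124i)  (+0.2545+0.1257i)·(+0.1410-0.0649i)  (-0.4146+0.0000i)·(+0.5909+0.0000i)  (-0.2545+0.1257i)·(-0.1410-0.0649i)  (+0.3509-0.4587i)·(+0.0106+0.0124i)
Y_2^0(R⁻¹ n̂) = -0.138074+0.000000i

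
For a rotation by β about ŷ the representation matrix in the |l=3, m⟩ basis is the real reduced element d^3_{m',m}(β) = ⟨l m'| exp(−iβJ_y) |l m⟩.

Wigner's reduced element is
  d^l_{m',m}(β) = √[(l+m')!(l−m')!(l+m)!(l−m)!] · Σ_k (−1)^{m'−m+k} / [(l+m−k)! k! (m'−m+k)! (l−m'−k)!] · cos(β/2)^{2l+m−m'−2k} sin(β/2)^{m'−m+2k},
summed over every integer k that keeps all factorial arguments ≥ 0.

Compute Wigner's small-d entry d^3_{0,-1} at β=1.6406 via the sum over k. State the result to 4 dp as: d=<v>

d=0.4215

d^3_{0,-1}(β=1.6406) via Wigner's sum:
c=cos(1.6406/2)=0.682002, s=sin(1.6406/2)=0.731350; N=√[6·6·2·24]=41.569219
k: max(0,(-1)−(0))=0 … min(3+(-1),3−(0))=2
  k=0: (−1)^1·41.5692/(12)·0.6820^5·0.7314^1 = -0.373804
  k=1: (−1)^2·41.5692/(4)·0.6820^3·0.7314^3 = +1.289571
  k=2: (−1)^3·41.5692/(12)·0.6820^1·0.7314^5 = -0.494315
d^3_{0,-1}(1.6406) = -0.373804 +1.289571 -0.494315 = +0.421452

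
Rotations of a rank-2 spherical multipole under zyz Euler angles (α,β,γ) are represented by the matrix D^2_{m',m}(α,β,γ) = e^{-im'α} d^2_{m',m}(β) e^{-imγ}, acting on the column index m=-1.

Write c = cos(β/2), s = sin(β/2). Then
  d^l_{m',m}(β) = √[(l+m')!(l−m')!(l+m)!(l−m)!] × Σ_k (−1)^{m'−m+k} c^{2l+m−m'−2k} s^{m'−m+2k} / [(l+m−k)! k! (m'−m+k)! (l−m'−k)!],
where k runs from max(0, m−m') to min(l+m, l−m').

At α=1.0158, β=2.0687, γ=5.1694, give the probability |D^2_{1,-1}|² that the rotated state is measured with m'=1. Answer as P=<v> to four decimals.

D^2_{1,-1}(1.0158,2.0687,5.1694) = e^{-i·1·1.0158}·d^2_{1,-1}(2.0687)·e^{-i·-1·5.1694}. Compute d first:
Half-angle: c=0.511085, s=0.859530. N=√(6·1·1·6)=6.000000
k∈{0,1} keeps every argument non-negative
  k=0: (−1)^2·6.0000/(2)·0.5111^2·0.8595^2 = +0.578935
  k=1: (−1)^3·6.0000/(6)·0.5111^0·0.8595^4 = -0.545814
d^2_{1,-1}(2.0687) = +0.578935 -0.545814 = +0.033120
|D^2_{1,-1}|² = |d^2_{1,-1}(β)|² = (+0.033120)² = 0.001097 (the z-rotation phases have unit modulus)

P=0.0011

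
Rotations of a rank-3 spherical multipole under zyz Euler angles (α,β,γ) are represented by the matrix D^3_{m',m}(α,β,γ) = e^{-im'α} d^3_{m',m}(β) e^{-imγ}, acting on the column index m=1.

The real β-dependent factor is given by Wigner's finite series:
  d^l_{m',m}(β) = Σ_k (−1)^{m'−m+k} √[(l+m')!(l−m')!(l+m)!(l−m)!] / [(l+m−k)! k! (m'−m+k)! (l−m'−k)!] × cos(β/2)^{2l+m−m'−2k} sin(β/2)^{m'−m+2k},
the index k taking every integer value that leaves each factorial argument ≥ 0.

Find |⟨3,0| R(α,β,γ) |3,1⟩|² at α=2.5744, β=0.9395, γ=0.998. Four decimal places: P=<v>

P=0.0672

D^3_{0,1}(2.5744,0.9395,0.998) = e^{-i·0·2.5744}·d^3_{0,1}(0.9395)·e^{-i·1·0.998}. Compute d first:
Half-angle: c=0.891681, s=0.452663. N=√(6·6·24·2)=41.569219
Admissible k: 1..3 (factorial args all ≥0)
  k=1: (−1)^0·41.5692/(12)·0.8917^5·0.4527^1 = +0.883924
  k=2: (−1)^1·41.5692/(4)·0.8917^3·0.4527^3 = -0.683388
  k=3: (−1)^2·41.5692/(12)·0.8917^1·0.4527^5 = +0.058705
d^3_{0,1}(0.9395) = +0.883924 -0.683388 +0.058705 = +0.259241
|D^3_{0,1}|² = |d^3_{0,1}(β)|² = (+0.259241)² = 0.067206 (the z-rotation phases have unit modulus)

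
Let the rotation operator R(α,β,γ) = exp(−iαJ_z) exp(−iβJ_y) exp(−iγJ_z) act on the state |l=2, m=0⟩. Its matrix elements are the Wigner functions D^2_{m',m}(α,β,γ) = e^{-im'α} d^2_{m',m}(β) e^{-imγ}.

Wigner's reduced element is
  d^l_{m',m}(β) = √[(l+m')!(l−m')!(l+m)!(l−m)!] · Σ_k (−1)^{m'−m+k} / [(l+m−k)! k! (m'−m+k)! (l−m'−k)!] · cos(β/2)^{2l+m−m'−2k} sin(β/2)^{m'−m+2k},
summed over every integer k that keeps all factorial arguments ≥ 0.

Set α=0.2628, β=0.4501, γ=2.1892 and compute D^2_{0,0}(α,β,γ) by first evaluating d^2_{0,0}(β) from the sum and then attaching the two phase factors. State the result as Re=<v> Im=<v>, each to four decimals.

Re=0.7161 Im=0.0000

First d^2_{0,0}(β=0.4501), then the phase factors e^{-i(0)α} and e^{-i(0)γ}:
With c≡cos(β/2)=0.974783 and s≡sin(β/2)=0.223155, N=[2·2·2·2]^{1/2}=4.000000
k: max(0,(0)−(0))=0 … min(2+(0),2−(0))=2
  k=0: (−1)^0·4.0000/(4)·0.9748^4·0.2232^0 = +0.902883
  k=1: (−1)^1·4.0000/(1)·0.9748^2·0.2232^2 = -0.189273
  k=2: (−1)^2·4.0000/(4)·0.9748^0·0.2232^4 = +0.002480
d^2_{0,0}(0.4501) = +0.902883 -0.189273 +0.002480 = +0.716090
Attach z-rotation phases: D = e^{-i(0)(0.2628)}·(+0.716090)·e^{-i(0)(2.1892)} = +0.716090+0.000000i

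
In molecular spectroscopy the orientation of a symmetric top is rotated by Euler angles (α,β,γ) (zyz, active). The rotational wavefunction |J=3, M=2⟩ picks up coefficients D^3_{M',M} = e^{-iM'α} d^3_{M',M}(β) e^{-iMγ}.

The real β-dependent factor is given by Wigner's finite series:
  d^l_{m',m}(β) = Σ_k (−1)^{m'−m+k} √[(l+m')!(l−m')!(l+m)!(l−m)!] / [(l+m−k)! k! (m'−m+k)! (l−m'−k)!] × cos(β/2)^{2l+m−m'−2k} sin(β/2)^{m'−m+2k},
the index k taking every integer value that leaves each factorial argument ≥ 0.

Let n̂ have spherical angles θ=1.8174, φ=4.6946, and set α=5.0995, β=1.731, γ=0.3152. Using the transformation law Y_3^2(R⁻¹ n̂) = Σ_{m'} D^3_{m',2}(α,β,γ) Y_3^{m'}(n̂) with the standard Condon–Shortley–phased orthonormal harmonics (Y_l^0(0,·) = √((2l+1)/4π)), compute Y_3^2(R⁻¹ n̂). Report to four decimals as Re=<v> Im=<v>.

Re=-0.1451 Im=0.0181

Need the full column D^3_{m',2} for m'=−3..3 at α=5.0995, β=1.731, γ=0.3152.
cos(β/2)=0.648259, sin(β/2)=0.761419
d^3_{-3,2}: single k=5 term ⇒ +0.406391;  D = -0.205771+0.350445i
d^3_{-2,2}: k∈[4..5] ⇒ +0.706259 -0.194870 = +0.511389;  D = -0.506109-0.073296i
d^3_{-1,2}: k∈[3..4] ⇒ +0.760586 -0.524649 = +0.235938;  D = -0.056836-0.228989i
d^3_{0,2}: k∈[2..3] ⇒ +0.560795 -0.773667 = -0.212872;  D = -0.171957+0.125482i
d^3_{1,2}: k∈[1..2] ⇒ +0.275657 -0.760586 = -0.484930;  D = -0.412580-0.254823i
d^3_{2,2}: k∈[0..1] ⇒ +0.074215 -0.511933 = -0.437718;  D = +0.072403-0.431689i
d^3_{3,2}: single k=0 term ⇒ -0.213523;  D = +0.208333-0.046792i
Y_3^{m'}(θ=1.8174,φ=4.6946) and Σ D·Y over m':
  (-0.2058+0.3504i)·(+0.0203-0.3799i)  (-0.5061-0.0733i)·(+0.2345+0.0083i)  (-0.0568-0.2290i)·(+0.0039-0.2200i)  (-0.1720+0.1255i)·(+0.2461+0.0000i)  (-0.4126-0.2548i)·(-0.0039-0.2200i)  (+0.0724-0.4317i)·(+0.2345-0.0083i)  (+0.2083-0.0468i)·(-0.0203-0.3799i)
Y_3^2(R⁻¹ n̂) = -0.145079+0.018115i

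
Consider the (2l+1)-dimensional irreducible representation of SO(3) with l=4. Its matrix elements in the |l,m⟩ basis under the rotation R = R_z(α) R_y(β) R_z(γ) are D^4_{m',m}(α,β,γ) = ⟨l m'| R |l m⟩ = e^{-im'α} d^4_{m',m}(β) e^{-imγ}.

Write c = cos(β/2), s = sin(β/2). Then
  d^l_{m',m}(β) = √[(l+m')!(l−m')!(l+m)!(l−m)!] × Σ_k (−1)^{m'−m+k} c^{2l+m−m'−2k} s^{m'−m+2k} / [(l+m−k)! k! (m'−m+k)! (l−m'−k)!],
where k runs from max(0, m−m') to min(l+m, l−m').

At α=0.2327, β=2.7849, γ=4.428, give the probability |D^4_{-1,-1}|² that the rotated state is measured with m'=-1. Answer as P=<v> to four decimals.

P=0.0668

D^4_{-1,-1}(0.2327,2.7849,4.428) = e^{-i·-1·0.2327}·d^4_{-1,-1}(2.7849)·e^{-i·-1·4.428}. Compute d first:
c=cos(2.7849/2)=0.177402, s=sin(2.7849/2)=0.984138; N=√[6·120·6·120]=720.000000
Admissible k: 0..3 (factorial args all ≥0)
  k=0: (−1)^0·720.0000/(720)·0.1774^8·0.9841^0 = +0.000001
  k=1: (−1)^1·720.0000/(48)·0.1774^6·0.9841^2 = -0.000453
  k=2: (−1)^2·720.0000/(24)·0.1774^4·0.9841^4 = +0.027873
  k=3: (−1)^3·720.0000/(72)·0.1774^2·0.9841^6 = -0.285928
d^4_{-1,-1}(2.7849) = +0.000001 -0.000453 +0.027873 -0.285928 = -0.258506
|D^4_{-1,-1}|² = |d^4_{-1,-1}(β)|² = (-0.258506)² = 0.066826 (the z-rotation phases have unit modulus)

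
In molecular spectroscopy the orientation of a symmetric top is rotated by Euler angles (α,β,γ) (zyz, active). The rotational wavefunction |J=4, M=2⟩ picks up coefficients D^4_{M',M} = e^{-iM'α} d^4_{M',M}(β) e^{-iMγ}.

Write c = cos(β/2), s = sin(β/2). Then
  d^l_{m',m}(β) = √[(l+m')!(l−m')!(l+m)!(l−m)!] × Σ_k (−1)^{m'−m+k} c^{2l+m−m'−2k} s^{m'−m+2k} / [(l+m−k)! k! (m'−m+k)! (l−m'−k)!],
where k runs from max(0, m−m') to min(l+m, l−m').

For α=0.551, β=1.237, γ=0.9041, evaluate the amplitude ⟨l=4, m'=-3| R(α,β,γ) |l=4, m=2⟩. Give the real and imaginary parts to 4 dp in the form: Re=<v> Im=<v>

Re=0.3267 Im=-0.0511

Split into d^4_{-3,2}(β=1.237) × two z-phases.
c=cos(1.237/2)=0.814749, s=sin(1.237/2)=0.579814; N=√[1·5040·720·2]=2693.993318
The bounds max(0,m−m')=5 and min(l+m,l−m')=6 give 2 terms
  k=5: (−1)^0·2693.9933/(240)·0.8147^3·0.5798^5 = +0.397832
  k=6: (−1)^1·2693.9933/(720)·0.8147^1·0.5798^7 = -0.067159
d^4_{-3,2}(1.237) = +0.397832 -0.067159 = +0.330672
Attach z-rotation phases: D = e^{-i(-3)(0.551)}·(+0.330672)·e^{-i(2)(0.9041)} = +0.326698-0.051115i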